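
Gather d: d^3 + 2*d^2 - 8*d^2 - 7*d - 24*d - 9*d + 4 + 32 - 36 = d^3 - 6*d^2 - 40*d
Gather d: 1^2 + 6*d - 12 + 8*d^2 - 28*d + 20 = 8*d^2 - 22*d + 9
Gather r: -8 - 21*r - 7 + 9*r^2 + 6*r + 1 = 9*r^2 - 15*r - 14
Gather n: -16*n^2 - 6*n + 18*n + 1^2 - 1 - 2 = -16*n^2 + 12*n - 2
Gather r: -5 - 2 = -7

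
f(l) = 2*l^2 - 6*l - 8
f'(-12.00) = -54.00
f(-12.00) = 352.00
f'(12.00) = 42.00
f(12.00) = 208.00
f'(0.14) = -5.44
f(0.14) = -8.80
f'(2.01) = 2.04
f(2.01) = -11.98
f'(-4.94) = -25.76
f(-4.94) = 70.45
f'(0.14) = -5.44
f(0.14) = -8.80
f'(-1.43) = -11.72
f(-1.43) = 4.67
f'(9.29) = 31.16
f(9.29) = 108.87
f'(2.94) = 5.76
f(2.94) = -8.35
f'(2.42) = 3.68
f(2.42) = -10.81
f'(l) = 4*l - 6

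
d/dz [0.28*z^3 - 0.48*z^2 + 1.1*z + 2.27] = 0.84*z^2 - 0.96*z + 1.1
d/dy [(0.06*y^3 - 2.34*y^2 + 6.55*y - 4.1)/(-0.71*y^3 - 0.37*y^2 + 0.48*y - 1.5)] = (-1.6836*y^4 + 9.3586*y^3 - 7.7027*y^2 + 3.986*y - 7.857)/(0.5041*y^6 + 0.5254*y^5 - 0.5447*y^4 + 1.7748*y^3 + 1.3404*y^2 - 1.44*y + 2.25)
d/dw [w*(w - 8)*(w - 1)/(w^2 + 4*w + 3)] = (w^4 + 8*w^3 - 35*w^2 - 54*w + 24)/(w^4 + 8*w^3 + 22*w^2 + 24*w + 9)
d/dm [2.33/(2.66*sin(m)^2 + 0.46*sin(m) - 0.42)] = -(12.3956*sin(m) + 1.0718)*cos(m)/(2.66*sin(m)^2 + 0.46*sin(m) - 0.42)^2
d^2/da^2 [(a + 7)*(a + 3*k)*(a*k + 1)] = 6*a*k + 6*k^2 + 14*k + 2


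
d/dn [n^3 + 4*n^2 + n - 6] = 3*n^2 + 8*n + 1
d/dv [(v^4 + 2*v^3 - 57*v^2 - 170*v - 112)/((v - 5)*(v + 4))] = (2*v^5 - v^4 - 84*v^3 + 107*v^2 + 2504*v + 3288)/(v^4 - 2*v^3 - 39*v^2 + 40*v + 400)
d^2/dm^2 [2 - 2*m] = 0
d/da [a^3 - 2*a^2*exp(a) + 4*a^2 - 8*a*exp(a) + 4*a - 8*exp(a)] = -2*a^2*exp(a) + 3*a^2 - 12*a*exp(a) + 8*a - 16*exp(a) + 4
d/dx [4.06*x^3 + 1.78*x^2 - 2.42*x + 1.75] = 12.18*x^2 + 3.56*x - 2.42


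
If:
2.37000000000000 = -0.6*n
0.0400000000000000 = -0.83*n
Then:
No Solution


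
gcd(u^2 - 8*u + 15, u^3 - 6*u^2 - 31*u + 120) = u - 3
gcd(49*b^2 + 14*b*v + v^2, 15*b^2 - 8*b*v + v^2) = 1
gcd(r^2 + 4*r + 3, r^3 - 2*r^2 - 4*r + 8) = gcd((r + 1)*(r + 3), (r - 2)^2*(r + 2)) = 1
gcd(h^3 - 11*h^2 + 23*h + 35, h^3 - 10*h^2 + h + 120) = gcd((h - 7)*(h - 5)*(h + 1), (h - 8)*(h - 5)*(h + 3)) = h - 5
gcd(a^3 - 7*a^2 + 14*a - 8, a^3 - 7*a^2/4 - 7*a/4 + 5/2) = a^2 - 3*a + 2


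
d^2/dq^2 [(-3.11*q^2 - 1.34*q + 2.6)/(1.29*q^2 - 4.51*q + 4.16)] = (-40.647126*q^3 + 126.096984*q^2 - 47.613384*q - 80.05868)/(2.146689*q^6 - 22.515273*q^5 + 99.484155*q^4 - 236.948635*q^3 + 320.81712*q^2 - 234.144768*q + 71.991296)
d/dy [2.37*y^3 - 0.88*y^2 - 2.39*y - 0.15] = 7.11*y^2 - 1.76*y - 2.39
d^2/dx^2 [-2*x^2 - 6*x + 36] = -4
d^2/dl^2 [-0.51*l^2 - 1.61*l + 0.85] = -1.02000000000000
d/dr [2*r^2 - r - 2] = 4*r - 1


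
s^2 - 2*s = s*(s - 2)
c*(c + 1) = c^2 + c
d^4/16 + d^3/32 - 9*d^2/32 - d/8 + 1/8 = (d/4 + 1/4)*(d/4 + 1/2)*(d - 2)*(d - 1/2)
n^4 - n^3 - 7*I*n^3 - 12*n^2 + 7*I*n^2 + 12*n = n*(n - 1)*(n - 4*I)*(n - 3*I)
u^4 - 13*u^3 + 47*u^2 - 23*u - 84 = (u - 7)*(u - 4)*(u - 3)*(u + 1)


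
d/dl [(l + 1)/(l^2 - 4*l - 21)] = (l^2 - 4*l - 2*(l - 2)*(l + 1) - 21)/(-l^2 + 4*l + 21)^2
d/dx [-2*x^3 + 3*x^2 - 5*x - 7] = -6*x^2 + 6*x - 5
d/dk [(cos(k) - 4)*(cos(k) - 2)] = 2*(3 - cos(k))*sin(k)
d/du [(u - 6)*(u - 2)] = 2*u - 8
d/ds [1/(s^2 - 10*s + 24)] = 2*(5 - s)/(s^2 - 10*s + 24)^2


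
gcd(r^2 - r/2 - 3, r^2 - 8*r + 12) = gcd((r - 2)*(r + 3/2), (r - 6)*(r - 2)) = r - 2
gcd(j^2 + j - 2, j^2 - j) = j - 1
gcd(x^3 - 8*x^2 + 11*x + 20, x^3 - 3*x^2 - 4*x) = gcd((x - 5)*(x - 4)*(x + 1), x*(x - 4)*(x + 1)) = x^2 - 3*x - 4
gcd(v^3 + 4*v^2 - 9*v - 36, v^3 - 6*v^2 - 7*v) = 1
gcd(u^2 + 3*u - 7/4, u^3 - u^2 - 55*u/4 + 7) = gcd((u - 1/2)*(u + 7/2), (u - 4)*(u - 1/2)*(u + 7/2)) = u^2 + 3*u - 7/4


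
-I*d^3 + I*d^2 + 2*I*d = d*(d - 2)*(-I*d - I)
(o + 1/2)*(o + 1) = o^2 + 3*o/2 + 1/2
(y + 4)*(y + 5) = y^2 + 9*y + 20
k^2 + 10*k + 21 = (k + 3)*(k + 7)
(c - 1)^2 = c^2 - 2*c + 1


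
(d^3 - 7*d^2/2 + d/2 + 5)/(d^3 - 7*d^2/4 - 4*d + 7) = 2*(2*d^2 - 3*d - 5)/(4*d^2 + d - 14)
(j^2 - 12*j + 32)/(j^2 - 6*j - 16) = (j - 4)/(j + 2)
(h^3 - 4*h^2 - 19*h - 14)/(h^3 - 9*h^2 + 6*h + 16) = (h^2 - 5*h - 14)/(h^2 - 10*h + 16)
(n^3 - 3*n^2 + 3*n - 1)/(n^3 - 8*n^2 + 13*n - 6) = (n - 1)/(n - 6)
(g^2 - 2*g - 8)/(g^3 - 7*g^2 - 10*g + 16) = (g - 4)/(g^2 - 9*g + 8)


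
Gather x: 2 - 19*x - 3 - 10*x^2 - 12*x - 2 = -10*x^2 - 31*x - 3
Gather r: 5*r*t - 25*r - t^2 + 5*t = r*(5*t - 25) - t^2 + 5*t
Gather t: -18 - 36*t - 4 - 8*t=-44*t - 22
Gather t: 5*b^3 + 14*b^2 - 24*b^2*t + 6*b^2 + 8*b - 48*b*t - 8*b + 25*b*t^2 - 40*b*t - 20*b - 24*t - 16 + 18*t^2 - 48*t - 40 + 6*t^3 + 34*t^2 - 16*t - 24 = 5*b^3 + 20*b^2 - 20*b + 6*t^3 + t^2*(25*b + 52) + t*(-24*b^2 - 88*b - 88) - 80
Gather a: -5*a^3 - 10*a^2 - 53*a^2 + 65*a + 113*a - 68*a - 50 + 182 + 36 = -5*a^3 - 63*a^2 + 110*a + 168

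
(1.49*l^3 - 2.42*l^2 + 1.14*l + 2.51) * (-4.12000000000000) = -6.1388*l^3 + 9.9704*l^2 - 4.6968*l - 10.3412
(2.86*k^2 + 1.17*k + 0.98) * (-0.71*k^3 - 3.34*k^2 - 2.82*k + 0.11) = -2.0306*k^5 - 10.3831*k^4 - 12.6688*k^3 - 6.258*k^2 - 2.6349*k + 0.1078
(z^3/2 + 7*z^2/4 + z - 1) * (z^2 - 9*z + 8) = z^5/2 - 11*z^4/4 - 43*z^3/4 + 4*z^2 + 17*z - 8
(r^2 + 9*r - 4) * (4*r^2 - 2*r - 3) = 4*r^4 + 34*r^3 - 37*r^2 - 19*r + 12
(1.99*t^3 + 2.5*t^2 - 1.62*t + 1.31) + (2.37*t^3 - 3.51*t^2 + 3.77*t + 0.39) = 4.36*t^3 - 1.01*t^2 + 2.15*t + 1.7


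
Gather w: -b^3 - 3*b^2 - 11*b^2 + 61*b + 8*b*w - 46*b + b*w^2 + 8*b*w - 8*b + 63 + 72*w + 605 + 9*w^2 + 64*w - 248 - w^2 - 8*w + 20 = -b^3 - 14*b^2 + 7*b + w^2*(b + 8) + w*(16*b + 128) + 440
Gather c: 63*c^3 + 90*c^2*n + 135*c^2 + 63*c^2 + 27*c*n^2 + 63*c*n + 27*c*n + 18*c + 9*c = 63*c^3 + c^2*(90*n + 198) + c*(27*n^2 + 90*n + 27)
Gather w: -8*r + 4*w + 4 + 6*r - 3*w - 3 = -2*r + w + 1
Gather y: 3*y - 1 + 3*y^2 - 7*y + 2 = 3*y^2 - 4*y + 1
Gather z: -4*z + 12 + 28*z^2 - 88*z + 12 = 28*z^2 - 92*z + 24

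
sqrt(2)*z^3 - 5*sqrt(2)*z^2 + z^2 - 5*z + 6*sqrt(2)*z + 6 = (z - 3)*(z - 2)*(sqrt(2)*z + 1)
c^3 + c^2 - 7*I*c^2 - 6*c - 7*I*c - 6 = (c + 1)*(c - 6*I)*(c - I)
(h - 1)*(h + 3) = h^2 + 2*h - 3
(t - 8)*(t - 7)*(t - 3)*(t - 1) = t^4 - 19*t^3 + 119*t^2 - 269*t + 168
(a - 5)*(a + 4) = a^2 - a - 20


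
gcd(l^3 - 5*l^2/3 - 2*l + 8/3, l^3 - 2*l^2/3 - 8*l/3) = l^2 - 2*l/3 - 8/3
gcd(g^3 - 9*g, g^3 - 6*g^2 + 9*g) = g^2 - 3*g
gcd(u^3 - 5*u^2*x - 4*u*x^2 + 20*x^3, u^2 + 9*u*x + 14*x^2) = u + 2*x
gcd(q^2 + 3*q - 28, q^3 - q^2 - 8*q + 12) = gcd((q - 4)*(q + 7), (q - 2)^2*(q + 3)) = 1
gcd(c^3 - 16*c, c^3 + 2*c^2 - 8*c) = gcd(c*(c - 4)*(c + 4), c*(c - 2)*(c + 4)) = c^2 + 4*c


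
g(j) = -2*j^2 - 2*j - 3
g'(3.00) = -14.00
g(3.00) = -27.00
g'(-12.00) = 46.00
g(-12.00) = -267.00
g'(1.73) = -8.92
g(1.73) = -12.45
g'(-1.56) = 4.24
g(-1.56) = -4.75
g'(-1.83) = 5.32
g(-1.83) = -6.04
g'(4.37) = -19.48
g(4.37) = -49.93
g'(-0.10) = -1.60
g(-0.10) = -2.82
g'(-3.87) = 13.48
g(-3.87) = -25.21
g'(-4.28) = 15.12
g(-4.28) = -31.08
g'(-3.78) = 13.12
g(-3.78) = -24.02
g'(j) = -4*j - 2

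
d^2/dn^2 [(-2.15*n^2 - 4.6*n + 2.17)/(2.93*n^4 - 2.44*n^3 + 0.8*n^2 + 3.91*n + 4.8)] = (-110.74521*n^8 - 381.6618*n^7 + 883.2445*n^6 - 398.85414*n^5 + 1219.288704*n^4 + 892.814764*n^3 - 1079.076168*n^2 + 299.2008*n + 123.278354)/(25.153757*n^12 - 62.841468*n^11 + 72.935904*n^10 + 51.857933*n^9 - 24.183432*n^8 - 85.755792*n^7 + 242.339519*n^6 + 169.322148*n^5 - 26.3344799999999*n^4 - 18.789929*n^3 + 275.44464*n^2 + 270.2592*n + 110.592)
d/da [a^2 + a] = 2*a + 1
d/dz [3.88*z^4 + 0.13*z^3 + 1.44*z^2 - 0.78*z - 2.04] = 15.52*z^3 + 0.39*z^2 + 2.88*z - 0.78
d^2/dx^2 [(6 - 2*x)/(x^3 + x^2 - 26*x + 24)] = 4*(-(x - 3)*(3*x^2 + 2*x - 26)^2 + (3*x^2 + 2*x + (x - 3)*(3*x + 1) - 26)*(x^3 + x^2 - 26*x + 24))/(x^3 + x^2 - 26*x + 24)^3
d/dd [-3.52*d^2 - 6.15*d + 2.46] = -7.04*d - 6.15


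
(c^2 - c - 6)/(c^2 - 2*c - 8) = (c - 3)/(c - 4)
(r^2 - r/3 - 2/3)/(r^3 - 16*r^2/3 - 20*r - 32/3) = (r - 1)/(r^2 - 6*r - 16)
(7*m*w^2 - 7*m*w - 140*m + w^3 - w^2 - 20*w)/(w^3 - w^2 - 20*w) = (7*m + w)/w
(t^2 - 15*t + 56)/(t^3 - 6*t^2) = (t^2 - 15*t + 56)/(t^2*(t - 6))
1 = 1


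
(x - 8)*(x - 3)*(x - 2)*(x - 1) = x^4 - 14*x^3 + 59*x^2 - 94*x + 48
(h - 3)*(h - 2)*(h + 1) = h^3 - 4*h^2 + h + 6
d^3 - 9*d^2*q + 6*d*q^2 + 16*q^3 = (d - 8*q)*(d - 2*q)*(d + q)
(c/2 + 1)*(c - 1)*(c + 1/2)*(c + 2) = c^4/2 + 7*c^3/4 + 3*c^2/4 - 2*c - 1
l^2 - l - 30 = (l - 6)*(l + 5)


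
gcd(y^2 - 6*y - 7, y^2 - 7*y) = y - 7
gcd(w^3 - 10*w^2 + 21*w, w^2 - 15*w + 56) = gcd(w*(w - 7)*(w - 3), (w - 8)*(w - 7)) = w - 7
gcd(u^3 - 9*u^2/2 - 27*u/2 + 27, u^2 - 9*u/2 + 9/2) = u - 3/2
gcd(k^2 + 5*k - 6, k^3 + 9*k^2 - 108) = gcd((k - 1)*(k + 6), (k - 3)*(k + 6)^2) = k + 6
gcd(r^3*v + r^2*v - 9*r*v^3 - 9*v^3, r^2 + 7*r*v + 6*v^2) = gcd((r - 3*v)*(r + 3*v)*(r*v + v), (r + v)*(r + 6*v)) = 1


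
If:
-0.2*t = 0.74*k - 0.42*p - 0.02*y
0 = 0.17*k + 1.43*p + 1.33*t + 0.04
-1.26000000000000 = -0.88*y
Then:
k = 0.0213792492917847 - 0.747698300283286*t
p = -0.841182719546742*t - 0.0305136170486737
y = 1.43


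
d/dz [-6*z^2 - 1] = -12*z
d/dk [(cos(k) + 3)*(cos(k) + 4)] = -(2*cos(k) + 7)*sin(k)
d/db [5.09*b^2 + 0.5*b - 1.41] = 10.18*b + 0.5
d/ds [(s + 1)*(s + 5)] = 2*s + 6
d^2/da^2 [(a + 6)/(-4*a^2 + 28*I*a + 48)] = ((a + 6)*(2*a - 7*I)^2 + (3*a + 6 - 7*I)*(-a^2 + 7*I*a + 12))/(2*(-a^2 + 7*I*a + 12)^3)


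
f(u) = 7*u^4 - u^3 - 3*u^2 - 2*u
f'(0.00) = -2.00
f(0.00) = 0.00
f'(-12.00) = -48746.00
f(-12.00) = 146472.00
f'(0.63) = 0.03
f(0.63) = -1.60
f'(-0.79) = -12.94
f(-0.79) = 2.93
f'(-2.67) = -540.32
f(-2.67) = 358.74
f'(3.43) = 1072.03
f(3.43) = 886.38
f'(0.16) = -2.92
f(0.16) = -0.40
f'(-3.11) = -854.60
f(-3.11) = 662.13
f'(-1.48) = -90.46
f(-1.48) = 33.22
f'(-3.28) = -1002.65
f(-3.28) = 819.77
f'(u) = 28*u^3 - 3*u^2 - 6*u - 2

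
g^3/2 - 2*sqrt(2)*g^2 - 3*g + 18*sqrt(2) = (g/2 + sqrt(2))*(g - 3*sqrt(2))^2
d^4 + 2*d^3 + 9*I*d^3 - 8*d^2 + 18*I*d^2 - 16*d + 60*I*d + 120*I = (d + 2)*(d - 2*I)*(d + 5*I)*(d + 6*I)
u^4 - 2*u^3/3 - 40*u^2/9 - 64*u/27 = u*(u - 8/3)*(u + 2/3)*(u + 4/3)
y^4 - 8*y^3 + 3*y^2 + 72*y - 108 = (y - 6)*(y - 3)*(y - 2)*(y + 3)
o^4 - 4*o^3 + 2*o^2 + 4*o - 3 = (o - 3)*(o - 1)^2*(o + 1)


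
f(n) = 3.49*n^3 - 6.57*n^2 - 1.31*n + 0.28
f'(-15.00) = 2551.54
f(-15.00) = -13237.07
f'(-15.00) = 2551.54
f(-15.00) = -13237.07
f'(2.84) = 45.82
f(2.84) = 23.51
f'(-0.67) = 12.19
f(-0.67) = -2.84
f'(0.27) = -4.09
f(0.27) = -0.48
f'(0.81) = -5.08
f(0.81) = -3.24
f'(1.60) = 4.47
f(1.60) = -4.34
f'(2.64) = 36.97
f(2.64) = 15.25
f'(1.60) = 4.47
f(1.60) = -4.34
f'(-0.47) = 7.18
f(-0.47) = -0.92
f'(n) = 10.47*n^2 - 13.14*n - 1.31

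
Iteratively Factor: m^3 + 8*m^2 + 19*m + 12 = (m + 4)*(m^2 + 4*m + 3) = (m + 3)*(m + 4)*(m + 1)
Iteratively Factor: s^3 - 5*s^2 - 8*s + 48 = (s - 4)*(s^2 - s - 12) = (s - 4)*(s + 3)*(s - 4)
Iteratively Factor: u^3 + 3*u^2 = (u)*(u^2 + 3*u) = u^2*(u + 3)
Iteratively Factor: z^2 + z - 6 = (z - 2)*(z + 3)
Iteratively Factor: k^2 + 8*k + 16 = (k + 4)*(k + 4)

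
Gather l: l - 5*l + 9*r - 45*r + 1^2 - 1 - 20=-4*l - 36*r - 20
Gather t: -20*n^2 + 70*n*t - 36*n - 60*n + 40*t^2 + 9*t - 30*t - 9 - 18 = -20*n^2 - 96*n + 40*t^2 + t*(70*n - 21) - 27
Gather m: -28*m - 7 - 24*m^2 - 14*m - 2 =-24*m^2 - 42*m - 9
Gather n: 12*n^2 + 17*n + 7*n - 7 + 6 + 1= 12*n^2 + 24*n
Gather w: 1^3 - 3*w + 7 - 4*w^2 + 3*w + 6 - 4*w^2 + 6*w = -8*w^2 + 6*w + 14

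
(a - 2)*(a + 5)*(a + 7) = a^3 + 10*a^2 + 11*a - 70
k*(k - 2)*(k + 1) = k^3 - k^2 - 2*k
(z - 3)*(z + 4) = z^2 + z - 12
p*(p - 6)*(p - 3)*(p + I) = p^4 - 9*p^3 + I*p^3 + 18*p^2 - 9*I*p^2 + 18*I*p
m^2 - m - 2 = (m - 2)*(m + 1)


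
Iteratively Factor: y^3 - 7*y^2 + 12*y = (y - 4)*(y^2 - 3*y) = y*(y - 4)*(y - 3)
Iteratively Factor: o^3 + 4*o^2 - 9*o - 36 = (o - 3)*(o^2 + 7*o + 12) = (o - 3)*(o + 3)*(o + 4)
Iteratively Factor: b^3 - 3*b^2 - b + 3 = (b + 1)*(b^2 - 4*b + 3) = (b - 1)*(b + 1)*(b - 3)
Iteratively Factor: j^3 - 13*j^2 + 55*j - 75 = (j - 5)*(j^2 - 8*j + 15) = (j - 5)^2*(j - 3)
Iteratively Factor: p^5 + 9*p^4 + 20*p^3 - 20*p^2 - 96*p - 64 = (p + 4)*(p^4 + 5*p^3 - 20*p - 16) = (p + 4)^2*(p^3 + p^2 - 4*p - 4) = (p + 2)*(p + 4)^2*(p^2 - p - 2) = (p - 2)*(p + 2)*(p + 4)^2*(p + 1)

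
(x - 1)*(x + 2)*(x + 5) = x^3 + 6*x^2 + 3*x - 10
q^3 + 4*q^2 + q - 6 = (q - 1)*(q + 2)*(q + 3)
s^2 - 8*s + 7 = (s - 7)*(s - 1)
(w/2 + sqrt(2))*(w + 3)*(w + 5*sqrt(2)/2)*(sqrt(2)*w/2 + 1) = sqrt(2)*w^4/4 + 3*sqrt(2)*w^3/4 + 11*w^3/4 + 19*sqrt(2)*w^2/4 + 33*w^2/4 + 5*w + 57*sqrt(2)*w/4 + 15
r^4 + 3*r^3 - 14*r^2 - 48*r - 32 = (r - 4)*(r + 1)*(r + 2)*(r + 4)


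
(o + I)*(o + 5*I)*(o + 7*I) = o^3 + 13*I*o^2 - 47*o - 35*I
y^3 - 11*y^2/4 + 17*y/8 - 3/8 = (y - 3/2)*(y - 1)*(y - 1/4)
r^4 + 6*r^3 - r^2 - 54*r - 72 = (r - 3)*(r + 2)*(r + 3)*(r + 4)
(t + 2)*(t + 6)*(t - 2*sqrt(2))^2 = t^4 - 4*sqrt(2)*t^3 + 8*t^3 - 32*sqrt(2)*t^2 + 20*t^2 - 48*sqrt(2)*t + 64*t + 96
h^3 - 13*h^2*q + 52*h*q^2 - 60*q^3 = (h - 6*q)*(h - 5*q)*(h - 2*q)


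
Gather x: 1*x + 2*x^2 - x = 2*x^2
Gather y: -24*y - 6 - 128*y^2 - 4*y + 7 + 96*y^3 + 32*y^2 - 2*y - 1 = 96*y^3 - 96*y^2 - 30*y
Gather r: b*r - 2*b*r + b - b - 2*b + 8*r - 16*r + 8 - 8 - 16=-2*b + r*(-b - 8) - 16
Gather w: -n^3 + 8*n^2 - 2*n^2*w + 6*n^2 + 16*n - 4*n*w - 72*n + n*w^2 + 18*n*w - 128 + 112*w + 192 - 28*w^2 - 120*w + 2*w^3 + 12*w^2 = -n^3 + 14*n^2 - 56*n + 2*w^3 + w^2*(n - 16) + w*(-2*n^2 + 14*n - 8) + 64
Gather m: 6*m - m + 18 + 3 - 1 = 5*m + 20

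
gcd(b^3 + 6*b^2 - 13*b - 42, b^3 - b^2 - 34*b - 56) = b + 2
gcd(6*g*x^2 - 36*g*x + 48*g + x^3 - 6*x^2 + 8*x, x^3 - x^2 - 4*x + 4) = x - 2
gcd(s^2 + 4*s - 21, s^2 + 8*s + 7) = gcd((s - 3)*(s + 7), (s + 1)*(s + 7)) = s + 7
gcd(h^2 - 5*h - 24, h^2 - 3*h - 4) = 1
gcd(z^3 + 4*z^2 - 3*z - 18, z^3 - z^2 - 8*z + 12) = z^2 + z - 6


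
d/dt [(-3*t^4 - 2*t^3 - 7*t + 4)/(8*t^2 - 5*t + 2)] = (-48*t^5 + 29*t^4 - 4*t^3 + 44*t^2 - 64*t + 6)/(64*t^4 - 80*t^3 + 57*t^2 - 20*t + 4)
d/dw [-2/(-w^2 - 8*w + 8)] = 4*(-w - 4)/(w^2 + 8*w - 8)^2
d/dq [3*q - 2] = 3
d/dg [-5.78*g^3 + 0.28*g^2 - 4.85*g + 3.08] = -17.34*g^2 + 0.56*g - 4.85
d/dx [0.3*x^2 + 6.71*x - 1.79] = 0.6*x + 6.71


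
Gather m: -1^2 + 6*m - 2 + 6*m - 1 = 12*m - 4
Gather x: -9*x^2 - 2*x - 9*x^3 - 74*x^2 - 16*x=-9*x^3 - 83*x^2 - 18*x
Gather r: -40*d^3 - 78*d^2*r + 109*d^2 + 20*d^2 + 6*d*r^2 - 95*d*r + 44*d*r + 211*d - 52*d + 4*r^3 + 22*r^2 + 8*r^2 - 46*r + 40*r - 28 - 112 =-40*d^3 + 129*d^2 + 159*d + 4*r^3 + r^2*(6*d + 30) + r*(-78*d^2 - 51*d - 6) - 140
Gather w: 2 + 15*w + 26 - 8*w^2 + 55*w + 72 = -8*w^2 + 70*w + 100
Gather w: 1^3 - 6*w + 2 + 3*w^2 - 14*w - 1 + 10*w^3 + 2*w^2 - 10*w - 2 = 10*w^3 + 5*w^2 - 30*w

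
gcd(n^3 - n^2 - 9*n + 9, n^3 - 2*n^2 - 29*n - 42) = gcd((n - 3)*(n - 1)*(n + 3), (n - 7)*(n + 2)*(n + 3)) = n + 3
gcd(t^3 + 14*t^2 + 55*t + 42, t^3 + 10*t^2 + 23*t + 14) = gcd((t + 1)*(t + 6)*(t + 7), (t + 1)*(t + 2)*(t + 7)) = t^2 + 8*t + 7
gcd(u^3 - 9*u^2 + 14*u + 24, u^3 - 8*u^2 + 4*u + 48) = u^2 - 10*u + 24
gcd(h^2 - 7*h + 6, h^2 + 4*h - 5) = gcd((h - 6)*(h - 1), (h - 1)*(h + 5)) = h - 1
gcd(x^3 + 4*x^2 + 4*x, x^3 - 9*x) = x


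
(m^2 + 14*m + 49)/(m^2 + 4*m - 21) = (m + 7)/(m - 3)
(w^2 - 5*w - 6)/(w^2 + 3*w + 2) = (w - 6)/(w + 2)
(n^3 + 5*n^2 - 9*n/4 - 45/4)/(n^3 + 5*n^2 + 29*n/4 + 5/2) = (4*n^3 + 20*n^2 - 9*n - 45)/(4*n^3 + 20*n^2 + 29*n + 10)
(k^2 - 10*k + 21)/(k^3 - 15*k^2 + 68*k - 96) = (k - 7)/(k^2 - 12*k + 32)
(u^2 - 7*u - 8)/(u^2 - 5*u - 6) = (u - 8)/(u - 6)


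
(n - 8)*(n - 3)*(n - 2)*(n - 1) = n^4 - 14*n^3 + 59*n^2 - 94*n + 48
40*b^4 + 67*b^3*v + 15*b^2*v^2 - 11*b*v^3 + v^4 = (-8*b + v)*(-5*b + v)*(b + v)^2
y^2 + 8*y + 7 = (y + 1)*(y + 7)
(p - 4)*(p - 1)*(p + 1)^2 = p^4 - 3*p^3 - 5*p^2 + 3*p + 4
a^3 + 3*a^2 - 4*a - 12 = (a - 2)*(a + 2)*(a + 3)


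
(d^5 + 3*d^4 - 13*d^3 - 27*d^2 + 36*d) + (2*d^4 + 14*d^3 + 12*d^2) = d^5 + 5*d^4 + d^3 - 15*d^2 + 36*d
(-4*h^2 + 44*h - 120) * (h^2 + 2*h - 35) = -4*h^4 + 36*h^3 + 108*h^2 - 1780*h + 4200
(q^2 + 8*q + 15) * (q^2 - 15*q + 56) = q^4 - 7*q^3 - 49*q^2 + 223*q + 840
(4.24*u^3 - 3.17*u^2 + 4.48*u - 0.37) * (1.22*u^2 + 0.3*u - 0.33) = 5.1728*u^5 - 2.5954*u^4 + 3.1154*u^3 + 1.9387*u^2 - 1.5894*u + 0.1221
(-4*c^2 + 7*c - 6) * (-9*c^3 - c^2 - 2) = 36*c^5 - 59*c^4 + 47*c^3 + 14*c^2 - 14*c + 12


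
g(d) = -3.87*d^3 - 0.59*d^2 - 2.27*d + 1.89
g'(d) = -11.61*d^2 - 1.18*d - 2.27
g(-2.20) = 45.24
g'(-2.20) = -55.87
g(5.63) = -720.21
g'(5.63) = -376.91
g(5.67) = -735.39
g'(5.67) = -382.21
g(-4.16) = 279.73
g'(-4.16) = -198.28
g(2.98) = -112.53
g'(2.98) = -108.89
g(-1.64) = 21.10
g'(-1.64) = -31.56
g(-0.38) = 2.88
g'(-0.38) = -3.50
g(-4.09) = 266.08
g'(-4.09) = -191.66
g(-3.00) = 107.88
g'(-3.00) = -103.22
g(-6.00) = 830.19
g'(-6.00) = -413.15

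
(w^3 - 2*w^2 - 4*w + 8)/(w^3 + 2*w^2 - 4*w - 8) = (w - 2)/(w + 2)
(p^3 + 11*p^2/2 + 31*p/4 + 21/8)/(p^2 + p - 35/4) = (4*p^2 + 8*p + 3)/(2*(2*p - 5))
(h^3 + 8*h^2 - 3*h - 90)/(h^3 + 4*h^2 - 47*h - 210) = (h - 3)/(h - 7)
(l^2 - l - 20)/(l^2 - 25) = (l + 4)/(l + 5)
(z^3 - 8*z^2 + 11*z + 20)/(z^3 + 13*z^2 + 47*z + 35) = (z^2 - 9*z + 20)/(z^2 + 12*z + 35)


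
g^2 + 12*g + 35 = (g + 5)*(g + 7)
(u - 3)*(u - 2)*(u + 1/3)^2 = u^4 - 13*u^3/3 + 25*u^2/9 + 31*u/9 + 2/3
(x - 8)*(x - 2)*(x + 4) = x^3 - 6*x^2 - 24*x + 64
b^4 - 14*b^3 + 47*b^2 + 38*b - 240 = (b - 8)*(b - 5)*(b - 3)*(b + 2)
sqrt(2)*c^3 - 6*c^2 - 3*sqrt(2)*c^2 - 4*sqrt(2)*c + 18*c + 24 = (c - 4)*(c - 3*sqrt(2))*(sqrt(2)*c + sqrt(2))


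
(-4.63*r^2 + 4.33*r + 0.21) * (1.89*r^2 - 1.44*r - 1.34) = -8.7507*r^4 + 14.8509*r^3 + 0.3659*r^2 - 6.1046*r - 0.2814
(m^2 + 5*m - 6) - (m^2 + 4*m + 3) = m - 9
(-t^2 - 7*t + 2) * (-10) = 10*t^2 + 70*t - 20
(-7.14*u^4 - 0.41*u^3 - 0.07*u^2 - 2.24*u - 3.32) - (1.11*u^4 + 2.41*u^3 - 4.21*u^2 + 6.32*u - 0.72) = -8.25*u^4 - 2.82*u^3 + 4.14*u^2 - 8.56*u - 2.6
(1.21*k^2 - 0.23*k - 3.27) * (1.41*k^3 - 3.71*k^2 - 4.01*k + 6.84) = 1.7061*k^5 - 4.8134*k^4 - 8.6095*k^3 + 21.3304*k^2 + 11.5395*k - 22.3668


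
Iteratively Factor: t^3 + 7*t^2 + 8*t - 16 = (t - 1)*(t^2 + 8*t + 16) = (t - 1)*(t + 4)*(t + 4)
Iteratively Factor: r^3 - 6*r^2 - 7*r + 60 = (r - 4)*(r^2 - 2*r - 15) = (r - 5)*(r - 4)*(r + 3)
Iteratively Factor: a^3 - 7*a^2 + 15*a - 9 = (a - 1)*(a^2 - 6*a + 9) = (a - 3)*(a - 1)*(a - 3)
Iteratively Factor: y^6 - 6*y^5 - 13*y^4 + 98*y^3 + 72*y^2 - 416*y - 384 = (y - 4)*(y^5 - 2*y^4 - 21*y^3 + 14*y^2 + 128*y + 96) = (y - 4)*(y + 2)*(y^4 - 4*y^3 - 13*y^2 + 40*y + 48) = (y - 4)^2*(y + 2)*(y^3 - 13*y - 12) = (y - 4)^2*(y + 2)*(y + 3)*(y^2 - 3*y - 4) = (y - 4)^3*(y + 2)*(y + 3)*(y + 1)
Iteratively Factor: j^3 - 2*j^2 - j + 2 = (j - 2)*(j^2 - 1) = (j - 2)*(j - 1)*(j + 1)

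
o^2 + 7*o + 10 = (o + 2)*(o + 5)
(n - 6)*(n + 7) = n^2 + n - 42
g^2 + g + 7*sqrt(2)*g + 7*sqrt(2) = (g + 1)*(g + 7*sqrt(2))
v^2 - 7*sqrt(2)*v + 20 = (v - 5*sqrt(2))*(v - 2*sqrt(2))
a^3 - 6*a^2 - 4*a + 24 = (a - 6)*(a - 2)*(a + 2)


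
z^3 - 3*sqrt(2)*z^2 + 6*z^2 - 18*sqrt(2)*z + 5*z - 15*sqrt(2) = (z + 1)*(z + 5)*(z - 3*sqrt(2))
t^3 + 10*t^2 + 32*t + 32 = (t + 2)*(t + 4)^2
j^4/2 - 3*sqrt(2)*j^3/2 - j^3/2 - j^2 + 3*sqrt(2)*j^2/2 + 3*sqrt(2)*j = j*(j/2 + 1/2)*(j - 2)*(j - 3*sqrt(2))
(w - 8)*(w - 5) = w^2 - 13*w + 40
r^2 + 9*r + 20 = (r + 4)*(r + 5)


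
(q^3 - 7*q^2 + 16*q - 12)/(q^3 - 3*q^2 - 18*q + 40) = (q^2 - 5*q + 6)/(q^2 - q - 20)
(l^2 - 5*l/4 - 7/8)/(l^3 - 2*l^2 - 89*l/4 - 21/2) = (4*l - 7)/(2*(2*l^2 - 5*l - 42))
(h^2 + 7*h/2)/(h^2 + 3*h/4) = 2*(2*h + 7)/(4*h + 3)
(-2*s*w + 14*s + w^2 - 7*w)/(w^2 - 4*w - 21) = (-2*s + w)/(w + 3)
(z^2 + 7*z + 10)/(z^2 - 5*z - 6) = (z^2 + 7*z + 10)/(z^2 - 5*z - 6)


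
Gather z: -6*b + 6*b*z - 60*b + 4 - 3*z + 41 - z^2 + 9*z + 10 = -66*b - z^2 + z*(6*b + 6) + 55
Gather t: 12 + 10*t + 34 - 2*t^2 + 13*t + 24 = -2*t^2 + 23*t + 70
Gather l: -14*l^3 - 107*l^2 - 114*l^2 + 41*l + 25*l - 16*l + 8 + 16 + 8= -14*l^3 - 221*l^2 + 50*l + 32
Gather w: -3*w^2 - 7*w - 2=-3*w^2 - 7*w - 2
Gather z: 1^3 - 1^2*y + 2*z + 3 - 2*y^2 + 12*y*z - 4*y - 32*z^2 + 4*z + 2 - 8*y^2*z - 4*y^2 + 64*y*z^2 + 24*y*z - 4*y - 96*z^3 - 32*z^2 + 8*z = -6*y^2 - 9*y - 96*z^3 + z^2*(64*y - 64) + z*(-8*y^2 + 36*y + 14) + 6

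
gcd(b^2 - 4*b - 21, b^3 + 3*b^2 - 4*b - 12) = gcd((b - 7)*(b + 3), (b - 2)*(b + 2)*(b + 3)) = b + 3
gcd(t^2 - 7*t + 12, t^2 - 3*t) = t - 3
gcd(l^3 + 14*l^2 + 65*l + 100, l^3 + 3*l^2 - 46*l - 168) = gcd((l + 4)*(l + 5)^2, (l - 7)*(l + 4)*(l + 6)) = l + 4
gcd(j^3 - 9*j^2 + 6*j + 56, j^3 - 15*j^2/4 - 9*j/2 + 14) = j^2 - 2*j - 8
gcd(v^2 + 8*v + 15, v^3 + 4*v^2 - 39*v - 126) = v + 3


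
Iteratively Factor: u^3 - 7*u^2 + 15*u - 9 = (u - 3)*(u^2 - 4*u + 3) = (u - 3)^2*(u - 1)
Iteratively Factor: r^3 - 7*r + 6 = (r - 1)*(r^2 + r - 6) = (r - 1)*(r + 3)*(r - 2)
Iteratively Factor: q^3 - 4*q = (q)*(q^2 - 4) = q*(q - 2)*(q + 2)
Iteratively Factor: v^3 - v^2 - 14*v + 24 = (v - 2)*(v^2 + v - 12) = (v - 3)*(v - 2)*(v + 4)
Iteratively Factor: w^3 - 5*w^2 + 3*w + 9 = (w - 3)*(w^2 - 2*w - 3) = (w - 3)^2*(w + 1)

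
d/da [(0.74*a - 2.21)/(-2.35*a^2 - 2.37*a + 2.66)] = (1.739*a^2 - 10.387*a - 3.2693)/(5.5225*a^4 + 11.139*a^3 - 6.8851*a^2 - 12.6084*a + 7.0756)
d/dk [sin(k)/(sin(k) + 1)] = cos(k)/(sin(k) + 1)^2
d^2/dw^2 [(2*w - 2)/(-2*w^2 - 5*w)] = 4*(-4*w^3 + 12*w^2 + 30*w + 25)/(w^3*(8*w^3 + 60*w^2 + 150*w + 125))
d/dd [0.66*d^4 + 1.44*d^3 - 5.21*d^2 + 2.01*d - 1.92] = 2.64*d^3 + 4.32*d^2 - 10.42*d + 2.01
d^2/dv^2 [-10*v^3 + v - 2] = -60*v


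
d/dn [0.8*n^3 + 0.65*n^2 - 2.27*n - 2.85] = 2.4*n^2 + 1.3*n - 2.27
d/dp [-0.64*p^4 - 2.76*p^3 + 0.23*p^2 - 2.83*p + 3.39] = -2.56*p^3 - 8.28*p^2 + 0.46*p - 2.83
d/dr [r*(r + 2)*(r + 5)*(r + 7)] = 4*r^3 + 42*r^2 + 118*r + 70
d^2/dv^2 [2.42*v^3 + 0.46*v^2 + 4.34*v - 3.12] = 14.52*v + 0.92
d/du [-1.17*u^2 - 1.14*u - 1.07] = -2.34*u - 1.14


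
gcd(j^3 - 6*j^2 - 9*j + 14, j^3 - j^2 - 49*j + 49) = j^2 - 8*j + 7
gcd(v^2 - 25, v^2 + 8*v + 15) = v + 5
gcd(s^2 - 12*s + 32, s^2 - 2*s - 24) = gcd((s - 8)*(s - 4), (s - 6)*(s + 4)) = 1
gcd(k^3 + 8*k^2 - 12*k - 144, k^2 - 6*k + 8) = k - 4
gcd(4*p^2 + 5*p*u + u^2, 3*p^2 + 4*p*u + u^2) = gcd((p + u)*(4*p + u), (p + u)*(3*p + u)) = p + u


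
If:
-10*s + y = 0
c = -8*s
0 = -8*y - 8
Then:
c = 4/5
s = -1/10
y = -1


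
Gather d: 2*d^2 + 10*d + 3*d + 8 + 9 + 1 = 2*d^2 + 13*d + 18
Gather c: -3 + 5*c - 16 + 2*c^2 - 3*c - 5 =2*c^2 + 2*c - 24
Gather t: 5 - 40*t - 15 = -40*t - 10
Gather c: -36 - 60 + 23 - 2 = -75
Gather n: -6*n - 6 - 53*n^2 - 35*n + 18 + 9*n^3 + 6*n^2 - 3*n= 9*n^3 - 47*n^2 - 44*n + 12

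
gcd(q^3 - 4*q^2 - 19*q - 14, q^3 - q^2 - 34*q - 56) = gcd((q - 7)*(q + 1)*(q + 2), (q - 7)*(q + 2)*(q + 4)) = q^2 - 5*q - 14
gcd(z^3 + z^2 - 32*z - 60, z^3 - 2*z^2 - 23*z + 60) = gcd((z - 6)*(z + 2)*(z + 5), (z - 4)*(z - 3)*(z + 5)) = z + 5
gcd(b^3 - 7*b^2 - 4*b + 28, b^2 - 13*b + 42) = b - 7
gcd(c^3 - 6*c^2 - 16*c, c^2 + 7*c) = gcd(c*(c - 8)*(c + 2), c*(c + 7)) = c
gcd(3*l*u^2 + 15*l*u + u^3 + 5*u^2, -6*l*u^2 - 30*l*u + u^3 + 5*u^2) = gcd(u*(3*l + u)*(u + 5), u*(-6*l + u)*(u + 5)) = u^2 + 5*u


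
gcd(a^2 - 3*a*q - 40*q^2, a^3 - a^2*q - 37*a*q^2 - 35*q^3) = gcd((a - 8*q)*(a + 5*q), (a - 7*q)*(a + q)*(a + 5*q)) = a + 5*q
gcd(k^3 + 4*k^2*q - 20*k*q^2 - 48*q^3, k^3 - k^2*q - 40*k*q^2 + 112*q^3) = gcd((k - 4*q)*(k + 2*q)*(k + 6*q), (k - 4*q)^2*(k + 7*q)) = -k + 4*q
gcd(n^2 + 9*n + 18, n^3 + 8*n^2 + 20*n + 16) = 1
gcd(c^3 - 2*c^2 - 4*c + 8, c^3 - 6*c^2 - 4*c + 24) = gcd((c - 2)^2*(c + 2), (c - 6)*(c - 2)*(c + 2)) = c^2 - 4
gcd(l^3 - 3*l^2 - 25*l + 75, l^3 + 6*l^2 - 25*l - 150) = l^2 - 25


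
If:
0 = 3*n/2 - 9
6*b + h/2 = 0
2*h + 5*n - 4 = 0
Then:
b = 13/12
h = -13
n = 6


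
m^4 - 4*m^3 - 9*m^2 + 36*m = m*(m - 4)*(m - 3)*(m + 3)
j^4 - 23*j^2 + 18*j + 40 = (j - 4)*(j - 2)*(j + 1)*(j + 5)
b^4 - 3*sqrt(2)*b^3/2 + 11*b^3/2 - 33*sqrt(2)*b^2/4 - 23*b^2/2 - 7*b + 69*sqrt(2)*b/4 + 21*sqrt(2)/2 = (b - 2)*(b + 1/2)*(b + 7)*(b - 3*sqrt(2)/2)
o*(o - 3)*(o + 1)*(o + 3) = o^4 + o^3 - 9*o^2 - 9*o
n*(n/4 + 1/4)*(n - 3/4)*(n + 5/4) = n^4/4 + 3*n^3/8 - 7*n^2/64 - 15*n/64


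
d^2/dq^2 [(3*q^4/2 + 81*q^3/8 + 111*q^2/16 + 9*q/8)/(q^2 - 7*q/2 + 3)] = 3*(8*q^6 - 84*q^5 + 366*q^4 - 37*q^3 - 1602*q^2 + 1404*q + 396)/(8*q^6 - 84*q^5 + 366*q^4 - 847*q^3 + 1098*q^2 - 756*q + 216)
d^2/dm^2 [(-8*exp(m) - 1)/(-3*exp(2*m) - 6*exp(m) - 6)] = 2*(4*exp(4*m) - 6*exp(3*m) - 45*exp(2*m) - 18*exp(m) + 14)*exp(m)/(3*(exp(6*m) + 6*exp(5*m) + 18*exp(4*m) + 32*exp(3*m) + 36*exp(2*m) + 24*exp(m) + 8))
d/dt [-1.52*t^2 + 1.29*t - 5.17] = 1.29 - 3.04*t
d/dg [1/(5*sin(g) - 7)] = -5*cos(g)/(5*sin(g) - 7)^2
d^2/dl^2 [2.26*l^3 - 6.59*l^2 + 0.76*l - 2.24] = 13.56*l - 13.18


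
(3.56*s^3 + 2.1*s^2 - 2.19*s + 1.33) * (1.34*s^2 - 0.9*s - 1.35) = 4.7704*s^5 - 0.39*s^4 - 9.6306*s^3 + 0.9182*s^2 + 1.7595*s - 1.7955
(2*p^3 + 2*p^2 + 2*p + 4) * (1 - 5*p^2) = -10*p^5 - 10*p^4 - 8*p^3 - 18*p^2 + 2*p + 4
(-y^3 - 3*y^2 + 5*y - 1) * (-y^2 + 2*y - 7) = y^5 + y^4 - 4*y^3 + 32*y^2 - 37*y + 7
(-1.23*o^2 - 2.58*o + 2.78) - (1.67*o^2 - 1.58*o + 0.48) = -2.9*o^2 - 1.0*o + 2.3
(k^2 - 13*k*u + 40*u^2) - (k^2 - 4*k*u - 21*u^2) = -9*k*u + 61*u^2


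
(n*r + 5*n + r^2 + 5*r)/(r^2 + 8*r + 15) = (n + r)/(r + 3)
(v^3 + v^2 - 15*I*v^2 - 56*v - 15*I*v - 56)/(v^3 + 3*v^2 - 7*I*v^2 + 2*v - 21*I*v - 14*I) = (v - 8*I)/(v + 2)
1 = 1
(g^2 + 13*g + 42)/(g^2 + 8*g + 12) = (g + 7)/(g + 2)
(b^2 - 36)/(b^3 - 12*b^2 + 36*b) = (b + 6)/(b*(b - 6))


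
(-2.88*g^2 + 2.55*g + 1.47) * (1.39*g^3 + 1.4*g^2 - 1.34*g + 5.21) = -4.0032*g^5 - 0.487500000000001*g^4 + 9.4725*g^3 - 16.3638*g^2 + 11.3157*g + 7.6587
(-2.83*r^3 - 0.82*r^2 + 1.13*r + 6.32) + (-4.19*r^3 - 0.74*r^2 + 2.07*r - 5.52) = -7.02*r^3 - 1.56*r^2 + 3.2*r + 0.800000000000001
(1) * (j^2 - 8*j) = j^2 - 8*j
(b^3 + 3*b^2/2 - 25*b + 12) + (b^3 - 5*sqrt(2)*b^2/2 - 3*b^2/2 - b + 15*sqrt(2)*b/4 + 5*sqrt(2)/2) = 2*b^3 - 5*sqrt(2)*b^2/2 - 26*b + 15*sqrt(2)*b/4 + 5*sqrt(2)/2 + 12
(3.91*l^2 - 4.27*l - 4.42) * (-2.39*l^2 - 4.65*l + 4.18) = -9.3449*l^4 - 7.9762*l^3 + 46.7631*l^2 + 2.7044*l - 18.4756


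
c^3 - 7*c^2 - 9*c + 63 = (c - 7)*(c - 3)*(c + 3)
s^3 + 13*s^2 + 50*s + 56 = (s + 2)*(s + 4)*(s + 7)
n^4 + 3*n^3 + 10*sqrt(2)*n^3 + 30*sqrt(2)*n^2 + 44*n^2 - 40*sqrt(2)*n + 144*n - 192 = (n - 1)*(n + 4)*(n + 4*sqrt(2))*(n + 6*sqrt(2))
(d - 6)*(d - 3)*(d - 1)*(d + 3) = d^4 - 7*d^3 - 3*d^2 + 63*d - 54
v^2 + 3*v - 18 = (v - 3)*(v + 6)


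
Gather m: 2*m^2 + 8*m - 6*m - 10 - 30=2*m^2 + 2*m - 40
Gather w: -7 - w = -w - 7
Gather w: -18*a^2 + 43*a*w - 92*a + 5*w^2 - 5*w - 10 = -18*a^2 - 92*a + 5*w^2 + w*(43*a - 5) - 10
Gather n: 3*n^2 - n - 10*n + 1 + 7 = 3*n^2 - 11*n + 8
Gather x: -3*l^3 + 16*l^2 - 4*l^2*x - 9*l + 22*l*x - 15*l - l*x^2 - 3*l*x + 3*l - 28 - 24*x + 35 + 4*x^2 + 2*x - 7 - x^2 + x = -3*l^3 + 16*l^2 - 21*l + x^2*(3 - l) + x*(-4*l^2 + 19*l - 21)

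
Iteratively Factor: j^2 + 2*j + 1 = (j + 1)*(j + 1)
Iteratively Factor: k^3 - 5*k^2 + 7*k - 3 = (k - 1)*(k^2 - 4*k + 3) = (k - 1)^2*(k - 3)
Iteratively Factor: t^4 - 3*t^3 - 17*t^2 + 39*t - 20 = (t - 1)*(t^3 - 2*t^2 - 19*t + 20) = (t - 1)^2*(t^2 - t - 20) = (t - 5)*(t - 1)^2*(t + 4)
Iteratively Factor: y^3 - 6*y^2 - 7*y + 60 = (y - 5)*(y^2 - y - 12) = (y - 5)*(y + 3)*(y - 4)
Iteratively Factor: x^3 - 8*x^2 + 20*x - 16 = (x - 2)*(x^2 - 6*x + 8) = (x - 2)^2*(x - 4)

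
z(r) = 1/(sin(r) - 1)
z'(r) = -cos(r)/(sin(r) - 1)^2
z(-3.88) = -3.06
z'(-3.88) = 6.92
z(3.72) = -0.65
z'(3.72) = 0.35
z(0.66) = -2.58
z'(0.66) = -5.28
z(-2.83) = -0.77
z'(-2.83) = 0.56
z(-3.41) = -1.36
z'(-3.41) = 1.79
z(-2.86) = -0.78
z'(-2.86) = 0.59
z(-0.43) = -0.71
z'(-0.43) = -0.45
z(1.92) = -16.57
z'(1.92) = 93.93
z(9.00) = -1.70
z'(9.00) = 2.64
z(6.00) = -0.78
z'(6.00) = -0.59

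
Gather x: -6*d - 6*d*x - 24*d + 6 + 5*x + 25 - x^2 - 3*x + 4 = -30*d - x^2 + x*(2 - 6*d) + 35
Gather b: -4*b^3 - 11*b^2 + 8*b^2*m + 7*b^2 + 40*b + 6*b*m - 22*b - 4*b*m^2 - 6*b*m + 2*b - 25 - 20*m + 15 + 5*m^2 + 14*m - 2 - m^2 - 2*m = -4*b^3 + b^2*(8*m - 4) + b*(20 - 4*m^2) + 4*m^2 - 8*m - 12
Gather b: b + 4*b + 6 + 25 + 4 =5*b + 35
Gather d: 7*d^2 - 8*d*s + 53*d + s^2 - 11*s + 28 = 7*d^2 + d*(53 - 8*s) + s^2 - 11*s + 28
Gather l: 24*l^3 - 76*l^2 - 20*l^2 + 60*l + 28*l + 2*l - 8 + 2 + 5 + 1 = 24*l^3 - 96*l^2 + 90*l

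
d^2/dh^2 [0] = 0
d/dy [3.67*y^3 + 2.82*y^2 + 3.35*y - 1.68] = 11.01*y^2 + 5.64*y + 3.35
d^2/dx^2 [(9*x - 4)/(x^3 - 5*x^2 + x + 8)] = 2*((9*x - 4)*(3*x^2 - 10*x + 1)^2 + (-27*x^2 + 90*x - (3*x - 5)*(9*x - 4) - 9)*(x^3 - 5*x^2 + x + 8))/(x^3 - 5*x^2 + x + 8)^3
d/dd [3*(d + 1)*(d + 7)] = 6*d + 24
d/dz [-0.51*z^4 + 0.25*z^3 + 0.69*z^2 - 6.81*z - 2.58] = -2.04*z^3 + 0.75*z^2 + 1.38*z - 6.81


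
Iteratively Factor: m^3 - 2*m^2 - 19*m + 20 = (m - 5)*(m^2 + 3*m - 4) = (m - 5)*(m + 4)*(m - 1)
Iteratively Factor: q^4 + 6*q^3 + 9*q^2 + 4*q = (q + 4)*(q^3 + 2*q^2 + q) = q*(q + 4)*(q^2 + 2*q + 1) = q*(q + 1)*(q + 4)*(q + 1)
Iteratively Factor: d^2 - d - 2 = (d - 2)*(d + 1)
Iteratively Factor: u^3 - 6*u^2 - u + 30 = (u - 5)*(u^2 - u - 6) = (u - 5)*(u + 2)*(u - 3)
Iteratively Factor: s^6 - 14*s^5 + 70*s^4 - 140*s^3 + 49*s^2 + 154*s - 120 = (s - 2)*(s^5 - 12*s^4 + 46*s^3 - 48*s^2 - 47*s + 60) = (s - 3)*(s - 2)*(s^4 - 9*s^3 + 19*s^2 + 9*s - 20) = (s - 5)*(s - 3)*(s - 2)*(s^3 - 4*s^2 - s + 4) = (s - 5)*(s - 3)*(s - 2)*(s + 1)*(s^2 - 5*s + 4) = (s - 5)*(s - 4)*(s - 3)*(s - 2)*(s + 1)*(s - 1)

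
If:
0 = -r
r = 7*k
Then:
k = 0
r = 0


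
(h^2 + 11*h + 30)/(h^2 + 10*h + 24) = (h + 5)/(h + 4)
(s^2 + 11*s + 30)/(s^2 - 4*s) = (s^2 + 11*s + 30)/(s*(s - 4))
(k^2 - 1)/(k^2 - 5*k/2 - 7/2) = 2*(k - 1)/(2*k - 7)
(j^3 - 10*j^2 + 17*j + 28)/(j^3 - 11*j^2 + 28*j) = (j + 1)/j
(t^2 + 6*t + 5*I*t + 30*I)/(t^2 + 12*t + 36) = (t + 5*I)/(t + 6)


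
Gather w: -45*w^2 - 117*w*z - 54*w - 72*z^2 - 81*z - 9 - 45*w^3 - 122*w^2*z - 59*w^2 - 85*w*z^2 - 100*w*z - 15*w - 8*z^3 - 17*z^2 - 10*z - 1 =-45*w^3 + w^2*(-122*z - 104) + w*(-85*z^2 - 217*z - 69) - 8*z^3 - 89*z^2 - 91*z - 10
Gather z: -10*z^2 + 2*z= -10*z^2 + 2*z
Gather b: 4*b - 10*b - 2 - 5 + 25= 18 - 6*b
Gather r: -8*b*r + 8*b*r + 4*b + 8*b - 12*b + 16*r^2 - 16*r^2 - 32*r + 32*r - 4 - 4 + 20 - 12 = 0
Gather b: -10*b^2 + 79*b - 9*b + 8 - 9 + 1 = -10*b^2 + 70*b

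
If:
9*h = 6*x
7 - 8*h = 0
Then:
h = 7/8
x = 21/16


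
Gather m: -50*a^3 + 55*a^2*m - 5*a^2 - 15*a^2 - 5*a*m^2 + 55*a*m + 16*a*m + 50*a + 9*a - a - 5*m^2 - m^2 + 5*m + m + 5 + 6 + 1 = -50*a^3 - 20*a^2 + 58*a + m^2*(-5*a - 6) + m*(55*a^2 + 71*a + 6) + 12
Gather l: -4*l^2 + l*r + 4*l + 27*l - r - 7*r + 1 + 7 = -4*l^2 + l*(r + 31) - 8*r + 8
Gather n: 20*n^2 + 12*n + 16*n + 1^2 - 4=20*n^2 + 28*n - 3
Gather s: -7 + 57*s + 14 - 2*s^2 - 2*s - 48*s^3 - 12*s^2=-48*s^3 - 14*s^2 + 55*s + 7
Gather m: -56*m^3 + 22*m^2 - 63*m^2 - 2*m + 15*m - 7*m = -56*m^3 - 41*m^2 + 6*m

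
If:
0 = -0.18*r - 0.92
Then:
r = -5.11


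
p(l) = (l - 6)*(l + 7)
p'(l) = 2*l + 1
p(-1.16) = -41.81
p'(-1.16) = -1.32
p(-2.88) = -36.59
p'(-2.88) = -4.76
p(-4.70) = -24.61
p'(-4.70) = -8.40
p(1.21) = -39.33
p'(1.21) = 3.42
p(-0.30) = -42.21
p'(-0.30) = 0.40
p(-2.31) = -38.97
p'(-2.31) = -3.62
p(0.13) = -41.85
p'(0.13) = 1.26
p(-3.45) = -33.55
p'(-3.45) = -5.90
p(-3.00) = -36.00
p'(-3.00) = -5.00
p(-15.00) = 168.00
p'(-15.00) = -29.00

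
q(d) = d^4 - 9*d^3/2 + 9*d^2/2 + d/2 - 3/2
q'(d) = 4*d^3 - 27*d^2/2 + 9*d + 1/2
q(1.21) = -0.13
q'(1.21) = -1.29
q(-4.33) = 797.55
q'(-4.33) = -616.31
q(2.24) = -3.20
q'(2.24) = -2.12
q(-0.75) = 2.87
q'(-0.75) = -15.53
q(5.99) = 483.19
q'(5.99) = 429.72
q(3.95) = 36.79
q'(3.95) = 71.94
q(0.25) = -1.16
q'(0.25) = 1.97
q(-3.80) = 517.02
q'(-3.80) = -448.13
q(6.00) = 487.50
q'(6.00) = 432.50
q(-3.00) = 240.00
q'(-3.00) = -256.00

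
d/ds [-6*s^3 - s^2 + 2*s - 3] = -18*s^2 - 2*s + 2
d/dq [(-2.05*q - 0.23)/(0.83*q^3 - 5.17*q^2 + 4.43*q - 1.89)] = (3.403*q^3 - 10.0258*q^2 - 2.3782*q + 4.8934)/(0.6889*q^6 - 8.5822*q^5 + 34.0827*q^4 - 48.9436*q^3 + 39.1675*q^2 - 16.7454*q + 3.5721)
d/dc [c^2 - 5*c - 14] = 2*c - 5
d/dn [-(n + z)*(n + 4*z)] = -2*n - 5*z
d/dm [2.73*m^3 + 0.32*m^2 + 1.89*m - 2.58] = 8.19*m^2 + 0.64*m + 1.89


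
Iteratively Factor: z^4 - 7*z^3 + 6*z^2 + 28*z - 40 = (z - 5)*(z^3 - 2*z^2 - 4*z + 8) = (z - 5)*(z - 2)*(z^2 - 4) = (z - 5)*(z - 2)^2*(z + 2)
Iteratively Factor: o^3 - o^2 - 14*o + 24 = (o + 4)*(o^2 - 5*o + 6) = (o - 3)*(o + 4)*(o - 2)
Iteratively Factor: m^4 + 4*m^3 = (m + 4)*(m^3) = m*(m + 4)*(m^2) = m^2*(m + 4)*(m)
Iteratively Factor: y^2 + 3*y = (y + 3)*(y)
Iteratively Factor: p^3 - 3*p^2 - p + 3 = (p + 1)*(p^2 - 4*p + 3) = (p - 1)*(p + 1)*(p - 3)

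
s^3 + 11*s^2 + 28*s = s*(s + 4)*(s + 7)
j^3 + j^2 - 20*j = j*(j - 4)*(j + 5)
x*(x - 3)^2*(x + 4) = x^4 - 2*x^3 - 15*x^2 + 36*x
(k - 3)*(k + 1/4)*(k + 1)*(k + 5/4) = k^4 - k^3/2 - 91*k^2/16 - 41*k/8 - 15/16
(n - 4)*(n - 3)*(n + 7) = n^3 - 37*n + 84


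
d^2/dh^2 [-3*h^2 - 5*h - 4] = -6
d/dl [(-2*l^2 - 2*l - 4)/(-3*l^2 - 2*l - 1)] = 2*(-l^2 - 10*l - 3)/(9*l^4 + 12*l^3 + 10*l^2 + 4*l + 1)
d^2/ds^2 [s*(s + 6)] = 2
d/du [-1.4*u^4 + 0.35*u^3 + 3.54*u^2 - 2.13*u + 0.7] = -5.6*u^3 + 1.05*u^2 + 7.08*u - 2.13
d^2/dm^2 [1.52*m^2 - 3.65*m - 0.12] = 3.04000000000000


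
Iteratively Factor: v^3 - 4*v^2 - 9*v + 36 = (v - 3)*(v^2 - v - 12) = (v - 4)*(v - 3)*(v + 3)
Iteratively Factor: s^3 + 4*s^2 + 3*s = (s)*(s^2 + 4*s + 3) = s*(s + 1)*(s + 3)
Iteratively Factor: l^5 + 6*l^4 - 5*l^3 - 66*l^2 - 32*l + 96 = (l - 1)*(l^4 + 7*l^3 + 2*l^2 - 64*l - 96) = (l - 3)*(l - 1)*(l^3 + 10*l^2 + 32*l + 32) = (l - 3)*(l - 1)*(l + 4)*(l^2 + 6*l + 8) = (l - 3)*(l - 1)*(l + 2)*(l + 4)*(l + 4)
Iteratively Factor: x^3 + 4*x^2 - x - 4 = (x + 1)*(x^2 + 3*x - 4) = (x + 1)*(x + 4)*(x - 1)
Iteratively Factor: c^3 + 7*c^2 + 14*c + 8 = (c + 1)*(c^2 + 6*c + 8) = (c + 1)*(c + 4)*(c + 2)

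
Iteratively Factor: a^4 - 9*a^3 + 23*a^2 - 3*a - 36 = (a + 1)*(a^3 - 10*a^2 + 33*a - 36) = (a - 3)*(a + 1)*(a^2 - 7*a + 12) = (a - 4)*(a - 3)*(a + 1)*(a - 3)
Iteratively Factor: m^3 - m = (m + 1)*(m^2 - m) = m*(m + 1)*(m - 1)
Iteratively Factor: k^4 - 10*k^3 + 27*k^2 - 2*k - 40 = (k - 4)*(k^3 - 6*k^2 + 3*k + 10) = (k - 5)*(k - 4)*(k^2 - k - 2) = (k - 5)*(k - 4)*(k + 1)*(k - 2)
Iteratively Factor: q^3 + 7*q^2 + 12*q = (q + 4)*(q^2 + 3*q) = (q + 3)*(q + 4)*(q)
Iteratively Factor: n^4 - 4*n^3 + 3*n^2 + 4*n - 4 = (n + 1)*(n^3 - 5*n^2 + 8*n - 4) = (n - 1)*(n + 1)*(n^2 - 4*n + 4) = (n - 2)*(n - 1)*(n + 1)*(n - 2)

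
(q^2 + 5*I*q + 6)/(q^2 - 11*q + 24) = (q^2 + 5*I*q + 6)/(q^2 - 11*q + 24)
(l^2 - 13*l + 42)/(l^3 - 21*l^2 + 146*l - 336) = 1/(l - 8)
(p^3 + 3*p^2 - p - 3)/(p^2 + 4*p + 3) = p - 1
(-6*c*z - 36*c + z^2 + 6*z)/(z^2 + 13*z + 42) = (-6*c + z)/(z + 7)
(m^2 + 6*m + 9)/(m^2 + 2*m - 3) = (m + 3)/(m - 1)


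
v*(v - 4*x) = v^2 - 4*v*x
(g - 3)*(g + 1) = g^2 - 2*g - 3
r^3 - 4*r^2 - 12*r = r*(r - 6)*(r + 2)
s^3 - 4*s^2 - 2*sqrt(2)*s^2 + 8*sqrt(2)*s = s*(s - 4)*(s - 2*sqrt(2))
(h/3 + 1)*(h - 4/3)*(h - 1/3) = h^3/3 + 4*h^2/9 - 41*h/27 + 4/9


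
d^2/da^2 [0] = 0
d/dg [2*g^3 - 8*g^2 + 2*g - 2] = 6*g^2 - 16*g + 2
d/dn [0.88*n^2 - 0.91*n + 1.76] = 1.76*n - 0.91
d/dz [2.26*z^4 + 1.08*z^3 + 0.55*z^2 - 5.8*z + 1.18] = 9.04*z^3 + 3.24*z^2 + 1.1*z - 5.8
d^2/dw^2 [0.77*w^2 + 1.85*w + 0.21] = 1.54000000000000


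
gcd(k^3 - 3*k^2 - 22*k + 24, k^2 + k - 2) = k - 1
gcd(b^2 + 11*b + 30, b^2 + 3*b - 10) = b + 5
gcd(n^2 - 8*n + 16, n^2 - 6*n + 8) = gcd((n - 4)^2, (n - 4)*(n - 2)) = n - 4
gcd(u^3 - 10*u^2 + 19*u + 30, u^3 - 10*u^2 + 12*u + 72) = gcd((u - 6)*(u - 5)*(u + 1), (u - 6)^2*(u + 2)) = u - 6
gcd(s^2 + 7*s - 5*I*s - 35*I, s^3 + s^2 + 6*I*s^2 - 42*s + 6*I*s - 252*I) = s + 7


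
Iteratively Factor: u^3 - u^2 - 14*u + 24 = (u - 3)*(u^2 + 2*u - 8) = (u - 3)*(u - 2)*(u + 4)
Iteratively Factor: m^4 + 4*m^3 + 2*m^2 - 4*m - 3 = (m + 1)*(m^3 + 3*m^2 - m - 3) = (m + 1)*(m + 3)*(m^2 - 1) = (m - 1)*(m + 1)*(m + 3)*(m + 1)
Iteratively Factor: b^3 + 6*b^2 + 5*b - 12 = (b - 1)*(b^2 + 7*b + 12) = (b - 1)*(b + 4)*(b + 3)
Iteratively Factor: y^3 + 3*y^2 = (y)*(y^2 + 3*y) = y^2*(y + 3)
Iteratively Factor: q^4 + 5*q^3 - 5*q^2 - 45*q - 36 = (q + 4)*(q^3 + q^2 - 9*q - 9) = (q + 1)*(q + 4)*(q^2 - 9) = (q - 3)*(q + 1)*(q + 4)*(q + 3)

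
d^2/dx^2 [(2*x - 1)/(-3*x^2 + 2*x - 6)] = 2*(-4*(2*x - 1)*(3*x - 1)^2 + (18*x - 7)*(3*x^2 - 2*x + 6))/(3*x^2 - 2*x + 6)^3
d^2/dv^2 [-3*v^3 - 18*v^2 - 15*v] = -18*v - 36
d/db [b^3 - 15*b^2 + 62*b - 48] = 3*b^2 - 30*b + 62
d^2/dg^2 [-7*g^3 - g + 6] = -42*g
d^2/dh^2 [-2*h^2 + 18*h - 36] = -4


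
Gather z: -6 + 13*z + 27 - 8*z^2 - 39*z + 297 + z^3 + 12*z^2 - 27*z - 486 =z^3 + 4*z^2 - 53*z - 168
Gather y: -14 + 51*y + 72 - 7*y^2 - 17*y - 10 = -7*y^2 + 34*y + 48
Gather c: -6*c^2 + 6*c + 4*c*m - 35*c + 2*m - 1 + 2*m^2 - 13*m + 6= -6*c^2 + c*(4*m - 29) + 2*m^2 - 11*m + 5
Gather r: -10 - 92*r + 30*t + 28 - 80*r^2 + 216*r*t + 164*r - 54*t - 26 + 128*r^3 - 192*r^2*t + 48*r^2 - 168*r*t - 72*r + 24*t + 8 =128*r^3 + r^2*(-192*t - 32) + 48*r*t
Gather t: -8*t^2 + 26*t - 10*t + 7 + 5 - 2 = -8*t^2 + 16*t + 10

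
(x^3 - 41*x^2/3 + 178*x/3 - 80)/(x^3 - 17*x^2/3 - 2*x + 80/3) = (x - 6)/(x + 2)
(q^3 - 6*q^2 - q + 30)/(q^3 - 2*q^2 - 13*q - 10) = (q - 3)/(q + 1)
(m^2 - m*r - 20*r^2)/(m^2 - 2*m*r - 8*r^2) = (-m^2 + m*r + 20*r^2)/(-m^2 + 2*m*r + 8*r^2)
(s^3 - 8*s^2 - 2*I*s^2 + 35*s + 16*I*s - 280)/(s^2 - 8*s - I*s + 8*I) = (s^2 - 2*I*s + 35)/(s - I)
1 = 1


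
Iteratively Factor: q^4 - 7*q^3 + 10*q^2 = (q)*(q^3 - 7*q^2 + 10*q) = q^2*(q^2 - 7*q + 10) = q^2*(q - 5)*(q - 2)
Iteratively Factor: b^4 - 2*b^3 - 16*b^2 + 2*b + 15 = (b - 1)*(b^3 - b^2 - 17*b - 15) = (b - 5)*(b - 1)*(b^2 + 4*b + 3) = (b - 5)*(b - 1)*(b + 3)*(b + 1)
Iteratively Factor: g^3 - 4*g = (g + 2)*(g^2 - 2*g) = g*(g + 2)*(g - 2)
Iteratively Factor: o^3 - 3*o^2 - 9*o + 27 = (o + 3)*(o^2 - 6*o + 9) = (o - 3)*(o + 3)*(o - 3)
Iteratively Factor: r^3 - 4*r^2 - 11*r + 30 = (r - 5)*(r^2 + r - 6) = (r - 5)*(r + 3)*(r - 2)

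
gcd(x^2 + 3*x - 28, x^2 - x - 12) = x - 4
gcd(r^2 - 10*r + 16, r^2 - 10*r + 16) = r^2 - 10*r + 16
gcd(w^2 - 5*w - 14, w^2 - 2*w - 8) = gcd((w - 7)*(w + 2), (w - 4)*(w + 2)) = w + 2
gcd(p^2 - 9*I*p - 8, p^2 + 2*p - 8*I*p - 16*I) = p - 8*I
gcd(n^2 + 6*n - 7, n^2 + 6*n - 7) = n^2 + 6*n - 7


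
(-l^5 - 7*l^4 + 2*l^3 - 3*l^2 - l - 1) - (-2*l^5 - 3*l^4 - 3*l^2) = l^5 - 4*l^4 + 2*l^3 - l - 1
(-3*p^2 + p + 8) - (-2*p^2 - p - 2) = -p^2 + 2*p + 10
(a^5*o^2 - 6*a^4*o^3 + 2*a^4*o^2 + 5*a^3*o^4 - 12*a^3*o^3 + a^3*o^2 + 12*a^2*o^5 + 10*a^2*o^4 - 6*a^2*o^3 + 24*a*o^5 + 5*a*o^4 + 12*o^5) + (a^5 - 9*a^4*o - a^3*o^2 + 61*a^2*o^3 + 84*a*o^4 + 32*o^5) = a^5*o^2 + a^5 - 6*a^4*o^3 + 2*a^4*o^2 - 9*a^4*o + 5*a^3*o^4 - 12*a^3*o^3 + 12*a^2*o^5 + 10*a^2*o^4 + 55*a^2*o^3 + 24*a*o^5 + 89*a*o^4 + 44*o^5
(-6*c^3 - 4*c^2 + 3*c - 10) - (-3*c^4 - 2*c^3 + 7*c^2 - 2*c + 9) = 3*c^4 - 4*c^3 - 11*c^2 + 5*c - 19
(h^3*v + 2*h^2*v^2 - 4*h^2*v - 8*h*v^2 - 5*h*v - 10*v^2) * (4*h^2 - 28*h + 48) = 4*h^5*v + 8*h^4*v^2 - 44*h^4*v - 88*h^3*v^2 + 140*h^3*v + 280*h^2*v^2 - 52*h^2*v - 104*h*v^2 - 240*h*v - 480*v^2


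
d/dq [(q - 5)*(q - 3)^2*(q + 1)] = 4*q^3 - 30*q^2 + 56*q - 6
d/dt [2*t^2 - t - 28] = 4*t - 1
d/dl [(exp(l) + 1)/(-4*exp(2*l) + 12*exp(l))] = (exp(2*l) + 2*exp(l) - 3)*exp(-l)/(4*(exp(2*l) - 6*exp(l) + 9))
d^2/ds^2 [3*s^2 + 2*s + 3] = 6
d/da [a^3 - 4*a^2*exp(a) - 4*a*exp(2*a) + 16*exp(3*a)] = -4*a^2*exp(a) + 3*a^2 - 8*a*exp(2*a) - 8*a*exp(a) + 48*exp(3*a) - 4*exp(2*a)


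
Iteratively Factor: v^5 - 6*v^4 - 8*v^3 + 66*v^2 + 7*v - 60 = (v + 3)*(v^4 - 9*v^3 + 19*v^2 + 9*v - 20) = (v + 1)*(v + 3)*(v^3 - 10*v^2 + 29*v - 20) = (v - 1)*(v + 1)*(v + 3)*(v^2 - 9*v + 20) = (v - 4)*(v - 1)*(v + 1)*(v + 3)*(v - 5)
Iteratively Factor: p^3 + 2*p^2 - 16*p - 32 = (p + 4)*(p^2 - 2*p - 8) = (p - 4)*(p + 4)*(p + 2)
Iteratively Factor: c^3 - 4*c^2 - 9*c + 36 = (c + 3)*(c^2 - 7*c + 12) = (c - 4)*(c + 3)*(c - 3)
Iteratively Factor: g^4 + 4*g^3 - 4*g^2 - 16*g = (g + 4)*(g^3 - 4*g) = (g + 2)*(g + 4)*(g^2 - 2*g) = g*(g + 2)*(g + 4)*(g - 2)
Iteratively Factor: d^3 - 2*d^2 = (d)*(d^2 - 2*d) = d*(d - 2)*(d)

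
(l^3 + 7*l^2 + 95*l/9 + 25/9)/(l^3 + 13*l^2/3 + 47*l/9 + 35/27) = 3*(l + 5)/(3*l + 7)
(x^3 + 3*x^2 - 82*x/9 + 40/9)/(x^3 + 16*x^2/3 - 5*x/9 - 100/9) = (3*x - 2)/(3*x + 5)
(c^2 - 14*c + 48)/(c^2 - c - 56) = (c - 6)/(c + 7)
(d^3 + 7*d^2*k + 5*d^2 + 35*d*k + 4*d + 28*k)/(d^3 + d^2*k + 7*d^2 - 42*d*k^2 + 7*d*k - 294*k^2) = (d^2 + 5*d + 4)/(d^2 - 6*d*k + 7*d - 42*k)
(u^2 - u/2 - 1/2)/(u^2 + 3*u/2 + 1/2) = (u - 1)/(u + 1)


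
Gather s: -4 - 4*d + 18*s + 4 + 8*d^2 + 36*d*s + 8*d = 8*d^2 + 4*d + s*(36*d + 18)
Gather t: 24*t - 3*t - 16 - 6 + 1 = 21*t - 21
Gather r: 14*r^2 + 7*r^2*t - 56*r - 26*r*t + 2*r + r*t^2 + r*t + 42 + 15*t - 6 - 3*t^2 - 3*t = r^2*(7*t + 14) + r*(t^2 - 25*t - 54) - 3*t^2 + 12*t + 36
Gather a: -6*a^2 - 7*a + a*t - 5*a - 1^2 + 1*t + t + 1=-6*a^2 + a*(t - 12) + 2*t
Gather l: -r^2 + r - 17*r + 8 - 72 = -r^2 - 16*r - 64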